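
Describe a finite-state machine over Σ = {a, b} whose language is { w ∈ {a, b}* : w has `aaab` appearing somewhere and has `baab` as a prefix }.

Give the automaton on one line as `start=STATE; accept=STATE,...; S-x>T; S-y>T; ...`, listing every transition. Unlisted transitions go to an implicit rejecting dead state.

Run two small machines in parallel and take their product. One (5 states) tracks whether and how much of `aaab` has been seen; the other (6 states) tracks whether the input so far still matches the prefix `baab`. Each combined state is a pair, one component from each; accept when both components accept.
14 states suffice.
          a    b  
>  S0     S1   S2 
   S1     S3   S4 
   S2     S5   S4 
   S3     S6   S4 
   S4     S1   S4 
   S5     S7   S4 
   S6     S6   S8 
   S7     S6   S9 
   S8     S8   S8 
   S9    S10   S9 
   S10   S11   S9 
   S11   S12   S9 
   S12   S12  S13 
 * S13   S13  S13 
(> = start, * = accepting)

start=S0; accept=S13; S0-a>S1; S0-b>S2; S1-a>S3; S1-b>S4; S2-a>S5; S2-b>S4; S3-a>S6; S3-b>S4; S4-a>S1; S4-b>S4; S5-a>S7; S5-b>S4; S6-a>S6; S6-b>S8; S7-a>S6; S7-b>S9; S8-a>S8; S8-b>S8; S9-a>S10; S9-b>S9; S10-a>S11; S10-b>S9; S11-a>S12; S11-b>S9; S12-a>S12; S12-b>S13; S13-a>S13; S13-b>S13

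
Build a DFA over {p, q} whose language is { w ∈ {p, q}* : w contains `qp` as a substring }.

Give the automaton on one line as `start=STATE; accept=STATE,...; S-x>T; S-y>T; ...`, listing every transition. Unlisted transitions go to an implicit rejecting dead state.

start=S0; accept=S2; S0-p>S0; S0-q>S1; S1-p>S2; S1-q>S1; S2-p>S2; S2-q>S2

States S0..S1 record the length of the longest prefix of `qp` that matches the current input suffix. Reaching S2 means `qp` has been seen, and we stay there forever. Accept from S2.
        p   q  
>  S0   S0  S1 
   S1   S2  S1 
 * S2   S2  S2 
(> = start, * = accepting)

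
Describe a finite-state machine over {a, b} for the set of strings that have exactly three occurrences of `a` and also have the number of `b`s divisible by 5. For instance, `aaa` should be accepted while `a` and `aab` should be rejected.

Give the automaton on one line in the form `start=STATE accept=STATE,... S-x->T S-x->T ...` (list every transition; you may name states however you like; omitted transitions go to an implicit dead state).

start=s0 accept=s6 s0-a->s1 s0-b->s2 s1-a->s3 s1-b->s4 s2-a->s4 s2-b->s5 s3-a->s6 s3-b->s7 s4-a->s7 s4-b->s8 s5-a->s8 s5-b->s9 s6-a->s10 s6-b->s11 s7-a->s11 s7-b->s12 s8-a->s12 s8-b->s13 s9-a->s13 s9-b->s14 s10-a->s10 s10-b->s10 s11-a->s10 s11-b->s15 s12-a->s15 s12-b->s16 s13-a->s16 s13-b->s17 s14-a->s17 s14-b->s0 s15-a->s10 s15-b->s18 s16-a->s18 s16-b->s19 s17-a->s19 s17-b->s1 s18-a->s10 s18-b->s20 s19-a->s20 s19-b->s3 s20-a->s10 s20-b->s6

Build one automaton per condition and run them in lockstep. One (5 states) tracks the count of `a`s, saturating at 4; the other (5 states) tracks the count of `b`s modulo 5. Each combined state is a pair, one component from each; accept when both components accept. Equivalent product states are then merged.
          a    b  
>  s0     s1   s2 
   s1     s3   s4 
   s2     s4   s5 
   s3     s6   s7 
   s4     s7   s8 
   s5     s8   s9 
 * s6    s10  s11 
   s7    s11  s12 
   s8    s12  s13 
   s9    s13  s14 
   s10   s10  s10 
   s11   s10  s15 
   s12   s15  s16 
   s13   s16  s17 
   s14   s17   s0 
   s15   s10  s18 
   s16   s18  s19 
   s17   s19   s1 
   s18   s10  s20 
   s19   s20   s3 
   s20   s10   s6 
(> = start, * = accepting)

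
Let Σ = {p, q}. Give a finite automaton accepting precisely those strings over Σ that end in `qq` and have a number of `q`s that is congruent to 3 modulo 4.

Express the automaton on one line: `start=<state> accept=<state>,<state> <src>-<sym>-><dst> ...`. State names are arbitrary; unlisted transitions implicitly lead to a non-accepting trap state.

Handle the two conditions separately and then intersect. The first has 3 states tracking how much of the suffix `qq` has currently been matched; the second has 4 states tracking the count of `q`s modulo 4. A product state is a pair (one from each), accepting exactly when both do. Equivalent product states are then merged.
       p  q 
>  A   A  B 
   B   B  C 
   C   D  E 
   D   D  F 
 * E   F  A 
   F   F  A 
(> = start, * = accepting)

start=A accept=E A-p->A A-q->B B-p->B B-q->C C-p->D C-q->E D-p->D D-q->F E-p->F E-q->A F-p->F F-q->A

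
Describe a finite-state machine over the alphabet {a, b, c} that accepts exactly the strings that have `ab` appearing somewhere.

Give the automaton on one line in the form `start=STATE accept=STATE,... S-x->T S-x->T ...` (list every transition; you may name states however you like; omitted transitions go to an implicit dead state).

start=S0 accept=S2 S0-a->S1 S0-b->S0 S0-c->S0 S1-a->S1 S1-b->S2 S1-c->S0 S2-a->S2 S2-b->S2 S2-c->S2

Track how much of `ab` has been matched so far: state S0 is no progress, S2 is the absorbing accept state reached once `ab` has occurred. Intermediate states record partial matches; on a mismatch, fall back to the longest reusable overlap.
        a   b   c  
>  S0   S1  S0  S0 
   S1   S1  S2  S0 
 * S2   S2  S2  S2 
(> = start, * = accepting)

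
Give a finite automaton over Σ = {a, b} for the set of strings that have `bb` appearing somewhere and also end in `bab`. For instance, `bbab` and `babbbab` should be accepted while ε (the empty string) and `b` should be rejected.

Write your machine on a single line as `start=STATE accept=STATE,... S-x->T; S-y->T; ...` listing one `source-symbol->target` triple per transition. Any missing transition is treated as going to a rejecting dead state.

start=q0; accept=q5; q0-a->q0; q0-b->q1; q1-a->q0; q1-b->q2; q2-a->q3; q2-b->q2; q3-a->q4; q3-b->q5; q4-a->q4; q4-b->q2; q5-a->q3; q5-b->q2

Run two small machines in parallel and take their product. The first has 3 states tracking whether and how much of `bb` has been seen; the second has 4 states tracking how much of the suffix `bab` has currently been matched. A product state is a pair (one from each), accepting exactly when both do. Minimizing collapses redundant product states.
6 states suffice.
        a   b  
>  q0   q0  q1 
   q1   q0  q2 
   q2   q3  q2 
   q3   q4  q5 
   q4   q4  q2 
 * q5   q3  q2 
(> = start, * = accepting)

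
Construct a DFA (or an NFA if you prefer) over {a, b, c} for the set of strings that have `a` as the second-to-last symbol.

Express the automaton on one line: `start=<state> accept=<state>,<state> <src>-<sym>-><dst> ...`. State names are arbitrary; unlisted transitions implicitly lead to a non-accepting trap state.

Because acceptance depends on a position counted from the end, the machine has to buffer the most recent 2 symbols. Make each state the string of the last up-to-2 symbols read; on input `x` shift the window left and append `x`. Accept when the buffered window has length 2 and begins with `a`.
A 13-state machine:
          a    b    c  
>  s0     s1   s2   s3 
   s1     s4   s5   s6 
   s2     s7   s8   s9 
   s3    s10  s11  s12 
 * s4     s4   s5   s6 
 * s5     s7   s8   s9 
 * s6    s10  s11  s12 
   s7     s4   s5   s6 
   s8     s7   s8   s9 
   s9    s10  s11  s12 
   s10    s4   s5   s6 
   s11    s7   s8   s9 
   s12   s10  s11  s12 
(> = start, * = accepting)

start=s0 accept=s4,s5,s6 s0-a->s1 s0-b->s2 s0-c->s3 s1-a->s4 s1-b->s5 s1-c->s6 s2-a->s7 s2-b->s8 s2-c->s9 s3-a->s10 s3-b->s11 s3-c->s12 s4-a->s4 s4-b->s5 s4-c->s6 s5-a->s7 s5-b->s8 s5-c->s9 s6-a->s10 s6-b->s11 s6-c->s12 s7-a->s4 s7-b->s5 s7-c->s6 s8-a->s7 s8-b->s8 s8-c->s9 s9-a->s10 s9-b->s11 s9-c->s12 s10-a->s4 s10-b->s5 s10-c->s6 s11-a->s7 s11-b->s8 s11-c->s9 s12-a->s10 s12-b->s11 s12-c->s12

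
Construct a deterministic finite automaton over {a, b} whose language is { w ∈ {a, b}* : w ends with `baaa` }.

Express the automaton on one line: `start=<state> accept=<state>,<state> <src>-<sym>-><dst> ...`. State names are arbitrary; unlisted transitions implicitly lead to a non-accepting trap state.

start=q0 accept=q4 q0-a->q0 q0-b->q1 q1-a->q2 q1-b->q1 q2-a->q3 q2-b->q1 q3-a->q4 q3-b->q1 q4-a->q0 q4-b->q1

Let each state record the length of the longest suffix of the input read so far that is also a prefix of `baaa`. q1 means the last symbol is `b`; q2 means the last 2 symbols are `ba`; q3 means the last 3 symbols are `baa`; q4 means the last 4 symbols are `baaa`. Accept only at q4, where the string currently ends in `baaa`.
A 5-state machine:
        a   b  
>  q0   q0  q1 
   q1   q2  q1 
   q2   q3  q1 
   q3   q4  q1 
 * q4   q0  q1 
(> = start, * = accepting)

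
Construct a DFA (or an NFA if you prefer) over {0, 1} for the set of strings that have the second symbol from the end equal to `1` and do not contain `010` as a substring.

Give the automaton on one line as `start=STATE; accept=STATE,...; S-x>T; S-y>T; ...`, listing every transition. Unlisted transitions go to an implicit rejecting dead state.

start=S0; accept=S4,S5; S0-0>S1; S0-1>S2; S1-0>S1; S1-1>S3; S2-0>S4; S2-1>S5; S3-0>S6; S3-1>S5; S4-0>S1; S4-1>S3; S5-0>S4; S5-1>S5; S6-0>S6; S6-1>S6

Handle the two conditions separately and then intersect. The first has 7 states tracking the last 2 symbols read; the second has 4 states tracking partial matches of the forbidden pattern `010`. A product state is a pair (one from each), accepting exactly when both do. After merging equivalent states the machine shrinks.
With 7 states:
        0   1  
>  S0   S1  S2 
   S1   S1  S3 
   S2   S4  S5 
   S3   S6  S5 
 * S4   S1  S3 
 * S5   S4  S5 
   S6   S6  S6 
(> = start, * = accepting)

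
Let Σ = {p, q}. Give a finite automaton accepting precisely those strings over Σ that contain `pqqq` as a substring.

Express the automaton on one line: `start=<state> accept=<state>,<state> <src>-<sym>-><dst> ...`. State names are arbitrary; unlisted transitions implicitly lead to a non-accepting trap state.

start=S0 accept=S4 S0-p->S1 S0-q->S0 S1-p->S1 S1-q->S2 S2-p->S1 S2-q->S3 S3-p->S1 S3-q->S4 S4-p->S4 S4-q->S4

Track how much of `pqqq` has been matched so far: state S0 is no progress, S4 is the absorbing accept state reached once `pqqq` has occurred. Intermediate states record partial matches; on a mismatch, fall back to the longest reusable overlap.
A 5-state machine:
        p   q  
>  S0   S1  S0 
   S1   S1  S2 
   S2   S1  S3 
   S3   S1  S4 
 * S4   S4  S4 
(> = start, * = accepting)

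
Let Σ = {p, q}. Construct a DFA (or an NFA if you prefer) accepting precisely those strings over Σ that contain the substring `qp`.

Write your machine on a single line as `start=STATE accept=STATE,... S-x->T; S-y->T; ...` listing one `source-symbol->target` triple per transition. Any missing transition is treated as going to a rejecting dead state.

start=s0; accept=s2; s0-p->s0; s0-q->s1; s1-p->s2; s1-q->s1; s2-p->s2; s2-q->s2

Track how much of `qp` has been matched so far: state s0 is no progress, s2 is the absorbing accept state reached once `qp` has occurred. Intermediate states record partial matches; on a mismatch, fall back to the longest reusable overlap.
        p   q  
>  s0   s0  s1 
   s1   s2  s1 
 * s2   s2  s2 
(> = start, * = accepting)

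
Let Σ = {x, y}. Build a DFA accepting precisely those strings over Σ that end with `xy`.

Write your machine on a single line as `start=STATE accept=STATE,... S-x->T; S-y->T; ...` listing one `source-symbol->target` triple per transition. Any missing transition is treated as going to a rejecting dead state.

Remember how much of `xy` the current input suffix matches. State s0 means no match yet; s1 means the last symbol is `x`; s2 means the last 2 symbols are `xy`. Only s2 accepts. On a mismatch, fall back to the longest proper suffix that is still a prefix of `xy`.
A 3-state machine:
        x   y  
>  s0   s1  s0 
   s1   s1  s2 
 * s2   s1  s0 
(> = start, * = accepting)

start=s0; accept=s2; s0-x->s1; s0-y->s0; s1-x->s1; s1-y->s2; s2-x->s1; s2-y->s0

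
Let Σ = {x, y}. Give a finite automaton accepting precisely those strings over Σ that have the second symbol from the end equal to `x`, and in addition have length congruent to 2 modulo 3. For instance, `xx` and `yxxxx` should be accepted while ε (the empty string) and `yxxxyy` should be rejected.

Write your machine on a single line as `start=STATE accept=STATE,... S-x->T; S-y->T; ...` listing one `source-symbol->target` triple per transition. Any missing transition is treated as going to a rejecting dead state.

start=q0; accept=q3,q4; q0-x->q1; q0-y->q2; q1-x->q3; q1-y->q4; q2-x->q5; q2-y->q6; q3-x->q7; q3-y->q8; q4-x->q9; q4-y->q10; q5-x->q7; q5-y->q8; q6-x->q9; q6-y->q10; q7-x->q11; q7-y->q12; q8-x->q13; q8-y->q14; q9-x->q11; q9-y->q12; q10-x->q13; q10-y->q14; q11-x->q3; q11-y->q4; q12-x->q5; q12-y->q6; q13-x->q3; q13-y->q4; q14-x->q5; q14-y->q6

Build one automaton per condition and run them in lockstep. The first has 7 states tracking the last 2 symbols read; the second has 3 states tracking the input length modulo 3. A product state is a pair (one from each), accepting exactly when both do.
With 15 states:
          x    y  
>  q0     q1   q2 
   q1     q3   q4 
   q2     q5   q6 
 * q3     q7   q8 
 * q4     q9  q10 
   q5     q7   q8 
   q6     q9  q10 
   q7    q11  q12 
   q8    q13  q14 
   q9    q11  q12 
   q10   q13  q14 
   q11    q3   q4 
   q12    q5   q6 
   q13    q3   q4 
   q14    q5   q6 
(> = start, * = accepting)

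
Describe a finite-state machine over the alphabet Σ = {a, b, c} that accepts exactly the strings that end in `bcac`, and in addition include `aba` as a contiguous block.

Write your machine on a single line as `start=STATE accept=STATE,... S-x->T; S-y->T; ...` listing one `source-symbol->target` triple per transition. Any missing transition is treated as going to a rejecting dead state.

start=q0; accept=q7; q0-a->q1; q0-b->q0; q0-c->q0; q1-a->q1; q1-b->q2; q1-c->q0; q2-a->q3; q2-b->q0; q2-c->q0; q3-a->q3; q3-b->q4; q3-c->q3; q4-a->q3; q4-b->q4; q4-c->q5; q5-a->q6; q5-b->q4; q5-c->q3; q6-a->q3; q6-b->q4; q6-c->q7; q7-a->q3; q7-b->q4; q7-c->q3

Build one automaton per condition and run them in lockstep. The first has 5 states tracking how much of the suffix `bcac` has currently been matched; the second has 4 states tracking whether and how much of `aba` has been seen. A product state is a pair (one from each), accepting exactly when both do. After merging equivalent states the machine shrinks.
        a   b   c  
>  q0   q1  q0  q0 
   q1   q1  q2  q0 
   q2   q3  q0  q0 
   q3   q3  q4  q3 
   q4   q3  q4  q5 
   q5   q6  q4  q3 
   q6   q3  q4  q7 
 * q7   q3  q4  q3 
(> = start, * = accepting)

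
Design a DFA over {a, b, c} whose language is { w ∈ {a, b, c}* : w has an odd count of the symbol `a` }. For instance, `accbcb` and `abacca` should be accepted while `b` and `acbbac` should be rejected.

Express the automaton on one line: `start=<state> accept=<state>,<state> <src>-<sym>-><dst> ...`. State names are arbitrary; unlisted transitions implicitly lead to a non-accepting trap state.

start=s0 accept=s1 s0-a->s1 s0-b->s0 s0-c->s0 s1-a->s0 s1-b->s1 s1-c->s1

Keep the running count of `a`s modulo 2: each `a` advances along the cycle s0 → s1 → s0 while other symbols loop. Accept at s1.
With 2 states:
        a   b   c  
>  s0   s1  s0  s0 
 * s1   s0  s1  s1 
(> = start, * = accepting)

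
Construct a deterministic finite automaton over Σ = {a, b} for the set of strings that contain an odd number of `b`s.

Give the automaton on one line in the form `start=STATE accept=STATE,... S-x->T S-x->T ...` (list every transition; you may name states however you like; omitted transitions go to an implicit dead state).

The only thing that matters is how many `b`s have appeared, reduced mod 2. Use one state per residue: s0 for 0, …, s1 for 1. Reading `b` moves to the next residue; anything else stays put. s1 is accepting.
2 states suffice.
        a   b  
>  s0   s0  s1 
 * s1   s1  s0 
(> = start, * = accepting)

start=s0 accept=s1 s0-a->s0 s0-b->s1 s1-a->s1 s1-b->s0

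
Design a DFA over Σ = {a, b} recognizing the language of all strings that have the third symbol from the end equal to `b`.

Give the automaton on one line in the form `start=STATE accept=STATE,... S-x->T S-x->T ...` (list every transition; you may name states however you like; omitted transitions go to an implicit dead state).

Because acceptance depends on a position counted from the end, the machine has to buffer the most recent 3 symbols. Make each state the string of the last up-to-3 symbols read; on input `x` shift the window left and append `x`. Accept when the buffered window has length 3 and begins with `b`.
15 states suffice.
          a    b  
>  q0     q1   q2 
   q1     q3   q4 
   q2     q5   q6 
   q3     q7   q8 
   q4     q9  q10 
   q5    q11  q12 
   q6    q13  q14 
   q7     q7   q8 
   q8     q9  q10 
   q9    q11  q12 
   q10   q13  q14 
 * q11    q7   q8 
 * q12    q9  q10 
 * q13   q11  q12 
 * q14   q13  q14 
(> = start, * = accepting)

start=q0 accept=q11,q12,q13,q14 q0-a->q1 q0-b->q2 q1-a->q3 q1-b->q4 q2-a->q5 q2-b->q6 q3-a->q7 q3-b->q8 q4-a->q9 q4-b->q10 q5-a->q11 q5-b->q12 q6-a->q13 q6-b->q14 q7-a->q7 q7-b->q8 q8-a->q9 q8-b->q10 q9-a->q11 q9-b->q12 q10-a->q13 q10-b->q14 q11-a->q7 q11-b->q8 q12-a->q9 q12-b->q10 q13-a->q11 q13-b->q12 q14-a->q13 q14-b->q14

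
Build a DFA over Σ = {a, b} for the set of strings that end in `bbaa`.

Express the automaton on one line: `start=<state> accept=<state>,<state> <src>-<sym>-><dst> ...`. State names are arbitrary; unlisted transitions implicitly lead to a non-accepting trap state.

Let each state record the length of the longest suffix of the input read so far that is also a prefix of `bbaa`. S1 means the last symbol is `b`; S2 means the last 2 symbols are `bb`; S3 means the last 3 symbols are `bba`; S4 means the last 4 symbols are `bbaa`. Accept only at S4, where the string currently ends in `bbaa`.
        a   b  
>  S0   S0  S1 
   S1   S0  S2 
   S2   S3  S2 
   S3   S4  S1 
 * S4   S0  S1 
(> = start, * = accepting)

start=S0 accept=S4 S0-a->S0 S0-b->S1 S1-a->S0 S1-b->S2 S2-a->S3 S2-b->S2 S3-a->S4 S3-b->S1 S4-a->S0 S4-b->S1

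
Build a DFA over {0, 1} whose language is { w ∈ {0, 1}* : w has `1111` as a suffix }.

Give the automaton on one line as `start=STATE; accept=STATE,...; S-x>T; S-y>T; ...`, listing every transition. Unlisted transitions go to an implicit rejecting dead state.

Remember how much of `1111` the current input suffix matches. State s0 means no match yet; s1 means the last symbol is `1`; s2 means the last 2 symbols are `11`; s3 means the last 3 symbols are `111`; s4 means the last 4 symbols are `1111`. Only s4 accepts. On a mismatch, fall back to the longest proper suffix that is still a prefix of `1111`.
5 states suffice.
        0   1  
>  s0   s0  s1 
   s1   s0  s2 
   s2   s0  s3 
   s3   s0  s4 
 * s4   s0  s4 
(> = start, * = accepting)

start=s0; accept=s4; s0-0>s0; s0-1>s1; s1-0>s0; s1-1>s2; s2-0>s0; s2-1>s3; s3-0>s0; s3-1>s4; s4-0>s0; s4-1>s4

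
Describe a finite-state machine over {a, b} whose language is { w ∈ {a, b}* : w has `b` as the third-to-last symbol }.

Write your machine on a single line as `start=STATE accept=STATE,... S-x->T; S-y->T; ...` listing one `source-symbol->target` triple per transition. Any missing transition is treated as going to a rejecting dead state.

Because acceptance depends on a position counted from the end, the machine has to buffer the most recent 3 symbols. Make each state the string of the last up-to-3 symbols read; on input `x` shift the window left and append `x`. Accept when the buffered window has length 3 and begins with `b`.
15 states suffice.
          a    b  
>  q0     q1   q2 
   q1     q3   q4 
   q2     q5   q6 
   q3     q7   q8 
   q4     q9  q10 
   q5    q11  q12 
   q6    q13  q14 
   q7     q7   q8 
   q8     q9  q10 
   q9    q11  q12 
   q10   q13  q14 
 * q11    q7   q8 
 * q12    q9  q10 
 * q13   q11  q12 
 * q14   q13  q14 
(> = start, * = accepting)

start=q0; accept=q11,q12,q13,q14; q0-a->q1; q0-b->q2; q1-a->q3; q1-b->q4; q2-a->q5; q2-b->q6; q3-a->q7; q3-b->q8; q4-a->q9; q4-b->q10; q5-a->q11; q5-b->q12; q6-a->q13; q6-b->q14; q7-a->q7; q7-b->q8; q8-a->q9; q8-b->q10; q9-a->q11; q9-b->q12; q10-a->q13; q10-b->q14; q11-a->q7; q11-b->q8; q12-a->q9; q12-b->q10; q13-a->q11; q13-b->q12; q14-a->q13; q14-b->q14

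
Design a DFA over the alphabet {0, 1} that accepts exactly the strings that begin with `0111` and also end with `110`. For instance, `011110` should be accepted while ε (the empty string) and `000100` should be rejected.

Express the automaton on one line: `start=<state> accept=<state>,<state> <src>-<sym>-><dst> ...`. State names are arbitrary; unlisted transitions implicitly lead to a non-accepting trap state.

start=S0 accept=S6 S0-0->S1 S0-1->S2 S1-0->S2 S1-1->S3 S2-0->S2 S2-1->S2 S3-0->S2 S3-1->S4 S4-0->S2 S4-1->S5 S5-0->S6 S5-1->S5 S6-0->S7 S6-1->S8 S7-0->S7 S7-1->S8 S8-0->S7 S8-1->S5

Handle the two conditions separately and then intersect. One (6 states) tracks whether the input so far still matches the prefix `0111`; the other (4 states) tracks how much of the suffix `110` has currently been matched. Each combined state is a pair, one component from each; accept when both components accept. After merging equivalent states the machine shrinks.
        0   1  
>  S0   S1  S2 
   S1   S2  S3 
   S2   S2  S2 
   S3   S2  S4 
   S4   S2  S5 
   S5   S6  S5 
 * S6   S7  S8 
   S7   S7  S8 
   S8   S7  S5 
(> = start, * = accepting)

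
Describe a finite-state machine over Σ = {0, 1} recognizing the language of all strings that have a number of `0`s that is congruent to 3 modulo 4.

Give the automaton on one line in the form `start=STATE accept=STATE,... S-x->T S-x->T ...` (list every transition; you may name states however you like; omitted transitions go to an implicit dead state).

start=s0 accept=s3 s0-0->s1 s0-1->s0 s1-0->s2 s1-1->s1 s2-0->s3 s2-1->s2 s3-0->s0 s3-1->s3

The only thing that matters is how many `0`s have appeared, reduced mod 4. Use one state per residue: s0 for 0, …, s3 for 3. Reading `0` moves to the next residue; anything else stays put. s3 is accepting.
4 states suffice.
        0   1  
>  s0   s1  s0 
   s1   s2  s1 
   s2   s3  s2 
 * s3   s0  s3 
(> = start, * = accepting)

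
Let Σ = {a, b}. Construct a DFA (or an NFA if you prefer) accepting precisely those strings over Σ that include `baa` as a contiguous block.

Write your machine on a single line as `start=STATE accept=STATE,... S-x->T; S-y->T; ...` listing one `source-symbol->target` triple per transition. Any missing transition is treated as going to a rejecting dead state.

start=q0; accept=q3; q0-a->q0; q0-b->q1; q1-a->q2; q1-b->q1; q2-a->q3; q2-b->q1; q3-a->q3; q3-b->q3

Track how much of `baa` has been matched so far: state q0 is no progress, q3 is the absorbing accept state reached once `baa` has occurred. Intermediate states record partial matches; on a mismatch, fall back to the longest reusable overlap.
A 4-state machine:
        a   b  
>  q0   q0  q1 
   q1   q2  q1 
   q2   q3  q1 
 * q3   q3  q3 
(> = start, * = accepting)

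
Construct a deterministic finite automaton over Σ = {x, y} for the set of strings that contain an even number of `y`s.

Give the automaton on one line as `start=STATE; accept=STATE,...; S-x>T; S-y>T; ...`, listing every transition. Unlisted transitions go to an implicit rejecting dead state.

Keep the running count of `y`s modulo 2: each `y` advances along the cycle q0 → q1 → q0 while other symbols loop. Accept at q0.
2 states suffice.
        x   y  
>* q0   q0  q1 
   q1   q1  q0 
(> = start, * = accepting)

start=q0; accept=q0; q0-x>q0; q0-y>q1; q1-x>q1; q1-y>q0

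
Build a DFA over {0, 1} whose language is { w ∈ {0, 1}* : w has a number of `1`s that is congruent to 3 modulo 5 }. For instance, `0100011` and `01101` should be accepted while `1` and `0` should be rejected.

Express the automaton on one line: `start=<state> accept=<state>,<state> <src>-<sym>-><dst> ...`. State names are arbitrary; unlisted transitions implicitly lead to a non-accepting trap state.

start=s0 accept=s3 s0-0->s0 s0-1->s1 s1-0->s1 s1-1->s2 s2-0->s2 s2-1->s3 s3-0->s3 s3-1->s4 s4-0->s4 s4-1->s0

Keep the running count of `1`s modulo 5: each `1` advances along the cycle s0 → s1 → s2 → s3 → s4 → s0 while other symbols loop. Accept at s3.
With 5 states:
        0   1  
>  s0   s0  s1 
   s1   s1  s2 
   s2   s2  s3 
 * s3   s3  s4 
   s4   s4  s0 
(> = start, * = accepting)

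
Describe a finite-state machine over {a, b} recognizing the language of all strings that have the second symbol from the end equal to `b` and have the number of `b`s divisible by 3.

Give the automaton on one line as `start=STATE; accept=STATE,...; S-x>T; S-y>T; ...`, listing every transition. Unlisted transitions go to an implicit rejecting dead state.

start=q0; accept=q10,q13; q0-a>q1; q0-b>q2; q1-a>q3; q1-b>q4; q2-a>q5; q2-b>q6; q3-a>q3; q3-b>q4; q4-a>q5; q4-b>q6; q5-a>q7; q5-b>q8; q6-a>q9; q6-b>q10; q7-a>q7; q7-b>q8; q8-a>q9; q8-b>q10; q9-a>q11; q9-b>q12; q10-a>q13; q10-b>q14; q11-a>q11; q11-b>q12; q12-a>q13; q12-b>q14; q13-a>q3; q13-b>q4; q14-a>q5; q14-b>q6

Handle the two conditions separately and then intersect. The first has 7 states tracking the last 2 symbols read; the second has 3 states tracking the count of `b`s modulo 3. A product state is a pair (one from each), accepting exactly when both do.
          a    b  
>  q0     q1   q2 
   q1     q3   q4 
   q2     q5   q6 
   q3     q3   q4 
   q4     q5   q6 
   q5     q7   q8 
   q6     q9  q10 
   q7     q7   q8 
   q8     q9  q10 
   q9    q11  q12 
 * q10   q13  q14 
   q11   q11  q12 
   q12   q13  q14 
 * q13    q3   q4 
   q14    q5   q6 
(> = start, * = accepting)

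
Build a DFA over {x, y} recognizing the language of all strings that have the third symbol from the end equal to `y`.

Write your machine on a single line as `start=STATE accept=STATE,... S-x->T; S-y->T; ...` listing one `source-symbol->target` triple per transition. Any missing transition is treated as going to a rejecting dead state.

start=q0; accept=q11,q12,q13,q14; q0-x->q1; q0-y->q2; q1-x->q3; q1-y->q4; q2-x->q5; q2-y->q6; q3-x->q7; q3-y->q8; q4-x->q9; q4-y->q10; q5-x->q11; q5-y->q12; q6-x->q13; q6-y->q14; q7-x->q7; q7-y->q8; q8-x->q9; q8-y->q10; q9-x->q11; q9-y->q12; q10-x->q13; q10-y->q14; q11-x->q7; q11-y->q8; q12-x->q9; q12-y->q10; q13-x->q11; q13-y->q12; q14-x->q13; q14-y->q14

A DFA must remember the last 3 symbols (since which symbol is third-to-last isn't known until the input ends). Use one state per possible window of the last ≤3 symbols; accept from those whose window starts with `y`.
15 states suffice.
          x    y  
>  q0     q1   q2 
   q1     q3   q4 
   q2     q5   q6 
   q3     q7   q8 
   q4     q9  q10 
   q5    q11  q12 
   q6    q13  q14 
   q7     q7   q8 
   q8     q9  q10 
   q9    q11  q12 
   q10   q13  q14 
 * q11    q7   q8 
 * q12    q9  q10 
 * q13   q11  q12 
 * q14   q13  q14 
(> = start, * = accepting)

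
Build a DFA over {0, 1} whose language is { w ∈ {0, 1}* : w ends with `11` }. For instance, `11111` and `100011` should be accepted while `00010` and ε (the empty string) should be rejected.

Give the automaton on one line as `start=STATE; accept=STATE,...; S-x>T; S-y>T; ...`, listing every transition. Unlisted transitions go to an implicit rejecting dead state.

Let each state record the length of the longest suffix of the input read so far that is also a prefix of `11`. q1 means the last symbol is `1`; q2 means the last 2 symbols are `11`. Accept only at q2, where the string currently ends in `11`.
3 states suffice.
        0   1  
>  q0   q0  q1 
   q1   q0  q2 
 * q2   q0  q2 
(> = start, * = accepting)

start=q0; accept=q2; q0-0>q0; q0-1>q1; q1-0>q0; q1-1>q2; q2-0>q0; q2-1>q2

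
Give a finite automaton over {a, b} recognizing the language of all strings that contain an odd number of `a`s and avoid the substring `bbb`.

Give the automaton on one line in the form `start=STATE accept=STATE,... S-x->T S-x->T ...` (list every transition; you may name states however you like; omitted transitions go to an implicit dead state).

start=q0 accept=q1,q3,q5 q0-a->q1 q0-b->q2 q1-a->q0 q1-b->q3 q2-a->q1 q2-b->q4 q3-a->q0 q3-b->q5 q4-a->q1 q4-b->q6 q5-a->q0 q5-b->q6 q6-a->q6 q6-b->q6

Build one automaton per condition and run them in lockstep. The first has 2 states tracking the count of `a`s modulo 2; the second has 4 states tracking partial matches of the forbidden pattern `bbb`. A product state is a pair (one from each), accepting exactly when both do. After merging equivalent states the machine shrinks.
A 7-state machine:
        a   b  
>  q0   q1  q2 
 * q1   q0  q3 
   q2   q1  q4 
 * q3   q0  q5 
   q4   q1  q6 
 * q5   q0  q6 
   q6   q6  q6 
(> = start, * = accepting)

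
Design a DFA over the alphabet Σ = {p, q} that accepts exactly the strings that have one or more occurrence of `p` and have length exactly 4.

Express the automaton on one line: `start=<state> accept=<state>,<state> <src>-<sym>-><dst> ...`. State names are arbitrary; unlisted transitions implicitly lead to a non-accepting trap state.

start=S0 accept=S7 S0-p->S1 S0-q->S2 S1-p->S3 S1-q->S3 S2-p->S3 S2-q->S4 S3-p->S5 S3-q->S5 S4-p->S5 S4-q->S6 S5-p->S7 S5-q->S7 S6-p->S7 S6-q->S8 S7-p->S8 S7-q->S8 S8-p->S8 S8-q->S8

Run two small machines in parallel and take their product. The first has 3 states tracking the count of `p`s, saturating at 2; the second has 6 states tracking the input length, saturating at 5. A product state is a pair (one from each), accepting exactly when both do. After merging equivalent states the machine shrinks.
With 9 states:
        p   q  
>  S0   S1  S2 
   S1   S3  S3 
   S2   S3  S4 
   S3   S5  S5 
   S4   S5  S6 
   S5   S7  S7 
   S6   S7  S8 
 * S7   S8  S8 
   S8   S8  S8 
(> = start, * = accepting)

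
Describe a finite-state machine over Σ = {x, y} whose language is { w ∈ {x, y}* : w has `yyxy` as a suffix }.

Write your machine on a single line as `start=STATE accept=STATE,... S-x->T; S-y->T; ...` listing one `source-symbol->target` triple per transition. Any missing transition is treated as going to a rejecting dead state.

start=A; accept=E; A-x->A; A-y->B; B-x->A; B-y->C; C-x->D; C-y->C; D-x->A; D-y->E; E-x->A; E-y->C

Let each state record the length of the longest suffix of the input read so far that is also a prefix of `yyxy`. B means the last symbol is `y`; C means the last 2 symbols are `yy`; D means the last 3 symbols are `yyx`; E means the last 4 symbols are `yyxy`. Accept only at E, where the string currently ends in `yyxy`.
5 states suffice.
       x  y 
>  A   A  B 
   B   A  C 
   C   D  C 
   D   A  E 
 * E   A  C 
(> = start, * = accepting)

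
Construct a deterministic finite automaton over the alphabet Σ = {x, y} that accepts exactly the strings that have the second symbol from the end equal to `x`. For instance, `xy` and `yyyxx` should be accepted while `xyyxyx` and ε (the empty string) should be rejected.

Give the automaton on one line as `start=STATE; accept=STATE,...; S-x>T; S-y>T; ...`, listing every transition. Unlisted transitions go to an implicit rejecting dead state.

start=q0; accept=q3,q4; q0-x>q1; q0-y>q2; q1-x>q3; q1-y>q4; q2-x>q5; q2-y>q6; q3-x>q3; q3-y>q4; q4-x>q5; q4-y>q6; q5-x>q3; q5-y>q4; q6-x>q5; q6-y>q6

Because acceptance depends on a position counted from the end, the machine has to buffer the most recent 2 symbols. Make each state the string of the last up-to-2 symbols read; on input `x` shift the window left and append `x`. Accept when the buffered window has length 2 and begins with `x`.
7 states suffice.
        x   y  
>  q0   q1  q2 
   q1   q3  q4 
   q2   q5  q6 
 * q3   q3  q4 
 * q4   q5  q6 
   q5   q3  q4 
   q6   q5  q6 
(> = start, * = accepting)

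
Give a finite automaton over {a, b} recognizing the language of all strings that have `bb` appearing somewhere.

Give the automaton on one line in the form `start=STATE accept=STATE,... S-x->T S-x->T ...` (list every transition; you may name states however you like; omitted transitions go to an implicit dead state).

start=q0 accept=q2 q0-a->q0 q0-b->q1 q1-a->q0 q1-b->q2 q2-a->q2 q2-b->q2

Track how much of `bb` has been matched so far: state q0 is no progress, q2 is the absorbing accept state reached once `bb` has occurred. Intermediate states record partial matches; on a mismatch, fall back to the longest reusable overlap.
With 3 states:
        a   b  
>  q0   q0  q1 
   q1   q0  q2 
 * q2   q2  q2 
(> = start, * = accepting)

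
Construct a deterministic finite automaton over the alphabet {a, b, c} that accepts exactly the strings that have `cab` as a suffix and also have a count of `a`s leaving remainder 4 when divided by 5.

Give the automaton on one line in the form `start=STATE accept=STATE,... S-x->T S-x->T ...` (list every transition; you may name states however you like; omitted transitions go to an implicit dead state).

Build one automaton per condition and run them in lockstep. The first has 4 states tracking how much of the suffix `cab` has currently been matched; the second has 5 states tracking the count of `a`s modulo 5. A product state is a pair (one from each), accepting exactly when both do. After merging equivalent states the machine shrinks.
With 8 states:
        a   b   c  
>  q0   q1  q0  q0 
   q1   q2  q1  q1 
   q2   q3  q2  q2 
   q3   q4  q3  q5 
   q4   q0  q4  q4 
   q5   q6  q3  q5 
   q6   q0  q7  q4 
 * q7   q0  q4  q4 
(> = start, * = accepting)

start=q0 accept=q7 q0-a->q1 q0-b->q0 q0-c->q0 q1-a->q2 q1-b->q1 q1-c->q1 q2-a->q3 q2-b->q2 q2-c->q2 q3-a->q4 q3-b->q3 q3-c->q5 q4-a->q0 q4-b->q4 q4-c->q4 q5-a->q6 q5-b->q3 q5-c->q5 q6-a->q0 q6-b->q7 q6-c->q4 q7-a->q0 q7-b->q4 q7-c->q4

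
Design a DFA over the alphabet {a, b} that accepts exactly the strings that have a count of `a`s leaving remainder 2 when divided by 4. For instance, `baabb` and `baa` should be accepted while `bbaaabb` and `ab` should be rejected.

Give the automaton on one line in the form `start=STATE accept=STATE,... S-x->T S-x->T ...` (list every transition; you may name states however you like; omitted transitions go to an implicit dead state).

start=q0 accept=q2 q0-a->q1 q0-b->q0 q1-a->q2 q1-b->q1 q2-a->q3 q2-b->q2 q3-a->q0 q3-b->q3

The only thing that matters is how many `a`s have appeared, reduced mod 4. Use one state per residue: q0 for 0, …, q3 for 3. Reading `a` moves to the next residue; anything else stays put. q2 is accepting.
A 4-state machine:
        a   b  
>  q0   q1  q0 
   q1   q2  q1 
 * q2   q3  q2 
   q3   q0  q3 
(> = start, * = accepting)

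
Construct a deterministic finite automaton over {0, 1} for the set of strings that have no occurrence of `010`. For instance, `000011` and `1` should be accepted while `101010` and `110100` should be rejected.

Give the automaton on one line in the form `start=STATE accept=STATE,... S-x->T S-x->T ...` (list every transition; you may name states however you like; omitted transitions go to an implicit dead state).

start=s0 accept=s0,s1,s2 s0-0->s1 s0-1->s0 s1-0->s1 s1-1->s2 s2-0->s3 s2-1->s0 s3-0->s3 s3-1->s3

This is the complement of 'contains `010`'. Use the same substring-matching states — s0 through s3 holding how much of `010` has just been matched — but flip the accepting set: everything except the trap s3 accepts.
With 4 states:
        0   1  
>* s0   s1  s0 
 * s1   s1  s2 
 * s2   s3  s0 
   s3   s3  s3 
(> = start, * = accepting)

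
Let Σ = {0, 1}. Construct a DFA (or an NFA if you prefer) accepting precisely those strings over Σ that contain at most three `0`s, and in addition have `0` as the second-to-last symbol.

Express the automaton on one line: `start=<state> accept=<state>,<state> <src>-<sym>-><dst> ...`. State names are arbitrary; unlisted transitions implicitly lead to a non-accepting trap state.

Handle the two conditions separately and then intersect. The first has 5 states tracking the count of `0`s, saturating at 4; the second has 7 states tracking the last 2 symbols read. A product state is a pair (one from each), accepting exactly when both do.
19 states suffice.
          0    1  
>  q0     q1   q2 
   q1     q3   q4 
   q2     q5   q6 
 * q3     q7   q8 
 * q4     q9  q10 
   q5     q3   q4 
   q6     q5   q6 
 * q7    q11  q12 
 * q8    q13  q14 
   q9     q7   q8 
   q10    q9  q10 
   q11   q11  q15 
 * q12   q16  q17 
   q13   q11  q12 
   q14   q13  q14 
   q15   q16  q18 
   q16   q11  q15 
   q17   q16  q17 
   q18   q16  q18 
(> = start, * = accepting)

start=q0 accept=q3,q4,q7,q8,q12 q0-0->q1 q0-1->q2 q1-0->q3 q1-1->q4 q2-0->q5 q2-1->q6 q3-0->q7 q3-1->q8 q4-0->q9 q4-1->q10 q5-0->q3 q5-1->q4 q6-0->q5 q6-1->q6 q7-0->q11 q7-1->q12 q8-0->q13 q8-1->q14 q9-0->q7 q9-1->q8 q10-0->q9 q10-1->q10 q11-0->q11 q11-1->q15 q12-0->q16 q12-1->q17 q13-0->q11 q13-1->q12 q14-0->q13 q14-1->q14 q15-0->q16 q15-1->q18 q16-0->q11 q16-1->q15 q17-0->q16 q17-1->q17 q18-0->q16 q18-1->q18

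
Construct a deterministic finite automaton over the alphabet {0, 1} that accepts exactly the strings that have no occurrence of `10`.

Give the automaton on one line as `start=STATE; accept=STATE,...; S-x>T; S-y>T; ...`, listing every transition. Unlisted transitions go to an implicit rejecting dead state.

start=q0; accept=q0,q1; q0-0>q0; q0-1>q1; q1-0>q2; q1-1>q1; q2-0>q2; q2-1>q2

This is the complement of 'contains `10`'. Use the same substring-matching states — q0 through q2 holding how much of `10` has just been matched — but flip the accepting set: everything except the trap q2 accepts.
3 states suffice.
        0   1  
>* q0   q0  q1 
 * q1   q2  q1 
   q2   q2  q2 
(> = start, * = accepting)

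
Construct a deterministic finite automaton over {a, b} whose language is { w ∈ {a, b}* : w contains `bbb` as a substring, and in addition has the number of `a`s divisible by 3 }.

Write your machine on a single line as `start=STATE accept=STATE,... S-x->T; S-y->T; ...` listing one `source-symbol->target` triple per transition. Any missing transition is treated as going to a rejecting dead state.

Handle the two conditions separately and then intersect. The first has 4 states tracking whether and how much of `bbb` has been seen; the second has 3 states tracking the count of `a`s modulo 3. A product state is a pair (one from each), accepting exactly when both do.
A 12-state machine:
          a    b  
>  q0     q1   q2 
   q1     q3   q4 
   q2     q1   q5 
   q3     q0   q6 
   q4     q3   q7 
   q5     q1   q8 
   q6     q0   q9 
   q7     q3  q10 
 * q8    q10   q8 
   q9     q0  q11 
   q10   q11  q10 
   q11    q8  q11 
(> = start, * = accepting)

start=q0; accept=q8; q0-a->q1; q0-b->q2; q1-a->q3; q1-b->q4; q2-a->q1; q2-b->q5; q3-a->q0; q3-b->q6; q4-a->q3; q4-b->q7; q5-a->q1; q5-b->q8; q6-a->q0; q6-b->q9; q7-a->q3; q7-b->q10; q8-a->q10; q8-b->q8; q9-a->q0; q9-b->q11; q10-a->q11; q10-b->q10; q11-a->q8; q11-b->q11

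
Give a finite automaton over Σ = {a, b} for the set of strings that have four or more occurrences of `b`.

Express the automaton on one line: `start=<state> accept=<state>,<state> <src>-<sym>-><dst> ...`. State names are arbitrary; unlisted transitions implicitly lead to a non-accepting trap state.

Count `b`s, saturating at 5: states q0 through q4 mean 0 through 4 `b`s seen; q5 means more than 4. Each `b` increments (capped at q5); other symbols loop. Accept from {q4, q5}.
A 6-state machine:
        a   b  
>  q0   q0  q1 
   q1   q1  q2 
   q2   q2  q3 
   q3   q3  q4 
 * q4   q4  q5 
 * q5   q5  q5 
(> = start, * = accepting)

start=q0 accept=q4,q5 q0-a->q0 q0-b->q1 q1-a->q1 q1-b->q2 q2-a->q2 q2-b->q3 q3-a->q3 q3-b->q4 q4-a->q4 q4-b->q5 q5-a->q5 q5-b->q5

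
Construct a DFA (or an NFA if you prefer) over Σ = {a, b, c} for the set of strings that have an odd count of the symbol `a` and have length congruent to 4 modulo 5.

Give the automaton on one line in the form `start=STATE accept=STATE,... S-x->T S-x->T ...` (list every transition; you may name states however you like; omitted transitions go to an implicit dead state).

Build one automaton per condition and run them in lockstep. One (2 states) tracks the count of `a`s modulo 2; the other (5 states) tracks the input length modulo 5. Each combined state is a pair, one component from each; accept when both components accept.
With 10 states:
        a   b   c  
>  S0   S1  S2  S2 
   S1   S3  S4  S4 
   S2   S4  S3  S3 
   S3   S5  S6  S6 
   S4   S6  S5  S5 
   S5   S7  S8  S8 
   S6   S8  S7  S7 
   S7   S9  S0  S0 
 * S8   S0  S9  S9 
   S9   S2  S1  S1 
(> = start, * = accepting)

start=S0 accept=S8 S0-a->S1 S0-b->S2 S0-c->S2 S1-a->S3 S1-b->S4 S1-c->S4 S2-a->S4 S2-b->S3 S2-c->S3 S3-a->S5 S3-b->S6 S3-c->S6 S4-a->S6 S4-b->S5 S4-c->S5 S5-a->S7 S5-b->S8 S5-c->S8 S6-a->S8 S6-b->S7 S6-c->S7 S7-a->S9 S7-b->S0 S7-c->S0 S8-a->S0 S8-b->S9 S8-c->S9 S9-a->S2 S9-b->S1 S9-c->S1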